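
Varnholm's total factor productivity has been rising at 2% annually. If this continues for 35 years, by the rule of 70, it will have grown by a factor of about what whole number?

2 times

Doubling time ≈ 70/2 = 35.00 years.
35/35.00 ≈ 1 doubling, so about 2^1 = 2×.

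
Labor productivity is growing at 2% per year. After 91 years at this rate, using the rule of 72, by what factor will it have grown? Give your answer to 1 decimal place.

Doubling time ≈ 72/2 = 36.00 years.
91 years / 36.00 ≈ 2.53 doublings → factor 2^2.53 ≈ 5.8.

approximately 5.8 times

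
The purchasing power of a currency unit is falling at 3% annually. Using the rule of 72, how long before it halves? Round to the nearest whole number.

Halving time ≈ 72 / 3 = 24.00 → 24 years.

around 24 years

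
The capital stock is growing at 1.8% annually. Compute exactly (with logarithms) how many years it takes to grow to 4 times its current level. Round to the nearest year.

78 years

t = ln(4) / ln(1 + 0.018) = 1.3863 / 0.017840 ≈ 77.71.
≈ 78 years.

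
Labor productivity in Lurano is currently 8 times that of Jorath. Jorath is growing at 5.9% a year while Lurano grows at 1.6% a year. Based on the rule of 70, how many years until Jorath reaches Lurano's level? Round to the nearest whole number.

What matters is the difference: 4.3 pp.
Rule of 70 on the gap: the ratio halves every 70/4.3 ≈ 16.28 years.
An 8 times gap closes after 3 halvings: 3 × 16.28 ≈ 49 years.

approximately 49 years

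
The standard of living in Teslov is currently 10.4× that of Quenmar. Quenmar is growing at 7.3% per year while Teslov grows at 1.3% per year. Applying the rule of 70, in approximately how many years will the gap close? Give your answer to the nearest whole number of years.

about 39 years

Quenmar gains on Teslov at 7.3% − 1.3% = 6 points a year.
At that relative rate the gap halves every 70/6 ≈ 11.67 years.
A 10.4× gap takes log₂(10.4) ≈ 3.38 halvings to close: 3.38 × 11.67 ≈ 39 years.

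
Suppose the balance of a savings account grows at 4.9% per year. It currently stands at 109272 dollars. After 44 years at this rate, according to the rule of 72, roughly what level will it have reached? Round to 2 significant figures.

It doubles every 72/4.9 ≈ 14.69 years, so 44 years is 3.00 doublings.
2^3.00 ≈ 8.00; 109272 × 8.00 ≈ 870000 dollars.

≈ 870000 dollars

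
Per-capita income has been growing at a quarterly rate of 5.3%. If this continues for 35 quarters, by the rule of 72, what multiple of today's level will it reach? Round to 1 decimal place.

≈ 6.0 times

Doubling time ≈ 72/5.3 = 13.58 quarters.
35 quarters / 13.58 ≈ 2.58 doublings → factor 2^2.58 ≈ 6.0.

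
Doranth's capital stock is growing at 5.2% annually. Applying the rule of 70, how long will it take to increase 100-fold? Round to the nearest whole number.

Doubling time ≈ 70/5.2 = 13.46 years.
Reaching 100× takes log₂(100) ≈ 6.64 doublings.
6.64 × 13.46 ≈ 89 years.

about 89 years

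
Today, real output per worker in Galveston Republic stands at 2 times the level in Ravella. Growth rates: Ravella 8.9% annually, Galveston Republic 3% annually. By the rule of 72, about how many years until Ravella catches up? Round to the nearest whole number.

approximately 12 years

The growth-rate gap is 8.9% − 3% = 5.9 percentage points.
So the ratio between them halves every 72/5.9 ≈ 12.20 years.
A 2 times gap closes after 1 halving: 1 × 12.20 ≈ 12 years.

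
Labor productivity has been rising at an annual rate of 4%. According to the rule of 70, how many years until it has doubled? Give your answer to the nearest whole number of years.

At 4%, doubling takes about 70/4 = 17.50 years.

roughly 18 years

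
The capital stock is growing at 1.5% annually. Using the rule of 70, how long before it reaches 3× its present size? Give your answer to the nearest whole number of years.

At 1.5% it doubles every 70/1.5 ≈ 46.67 years.
Reaching 3× takes log₂(3) ≈ 1.58 doublings.
1.58 × 46.67 ≈ 74 years.

about 74 years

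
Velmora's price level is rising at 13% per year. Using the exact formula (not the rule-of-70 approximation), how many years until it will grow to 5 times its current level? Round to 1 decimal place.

t = ln(5) / ln(1 + 0.13) = 1.6094 / 0.122218 ≈ 13.17.

13.2 years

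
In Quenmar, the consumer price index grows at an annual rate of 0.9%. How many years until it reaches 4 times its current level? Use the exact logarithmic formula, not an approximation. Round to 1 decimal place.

t = ln(4) / ln(1 + 0.009) = 1.3863 / 0.008960 ≈ 154.72.

154.7 years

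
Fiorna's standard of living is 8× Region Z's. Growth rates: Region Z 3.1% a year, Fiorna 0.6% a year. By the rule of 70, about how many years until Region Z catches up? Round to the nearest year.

The growth-rate gap is 3.1% − 0.6% = 2.5 percentage points.
So the ratio between them halves every 70/2.5 ≈ 28.00 years.
An 8× gap closes after 3 halvings: 3 × 28.00 ≈ 84 years.

84 years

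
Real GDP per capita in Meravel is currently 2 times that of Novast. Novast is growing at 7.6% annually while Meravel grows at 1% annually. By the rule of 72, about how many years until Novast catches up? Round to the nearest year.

Novast gains on Meravel at 7.6% − 1% = 6.6 points a year.
At that relative rate the gap halves every 72/6.6 ≈ 10.91 years.
A 2 times gap closes after 1 halving: 1 × 10.91 ≈ 11 years.

about 11 years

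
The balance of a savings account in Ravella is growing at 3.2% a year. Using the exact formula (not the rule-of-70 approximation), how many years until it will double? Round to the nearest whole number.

t = ln(2) / ln(1 + 0.032) = 0.6931 / 0.031499 ≈ 22.00.
≈ 22 years.

22 years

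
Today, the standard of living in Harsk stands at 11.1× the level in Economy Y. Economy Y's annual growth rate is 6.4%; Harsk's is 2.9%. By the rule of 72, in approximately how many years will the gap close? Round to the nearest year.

What matters is the difference: 3.5 pp.
Rule of 72 on the gap: the ratio halves every 72/3.5 ≈ 20.57 years.
An 11.1× gap takes log₂(11.1) ≈ 3.47 halvings to close: 3.47 × 20.57 ≈ 71 years.

about 71 years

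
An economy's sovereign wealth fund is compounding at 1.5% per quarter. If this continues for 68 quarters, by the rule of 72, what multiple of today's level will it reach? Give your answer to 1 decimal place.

Doubles every ≈ 48.00 quarters (72/1.5).
68 quarters is 1.42 doublings; 2^1.42 ≈ 2.7×.

2.7 times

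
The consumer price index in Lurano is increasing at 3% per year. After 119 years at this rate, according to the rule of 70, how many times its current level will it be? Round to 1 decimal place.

Doubles every ≈ 23.33 years (70/3).
119 years is 5.10 doublings; 2^5.10 ≈ 34.3×.

about 34.3 times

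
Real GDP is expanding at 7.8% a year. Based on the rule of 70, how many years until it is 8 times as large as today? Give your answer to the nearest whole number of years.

At 7.8% it doubles every 70/7.8 ≈ 8.97 years.
8× is 3 doublings, so 3 × 8.97 ≈ 27 years.

≈ 27 years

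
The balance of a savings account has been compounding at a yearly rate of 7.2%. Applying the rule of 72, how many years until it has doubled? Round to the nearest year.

72/7.2 ≈ 10.00, so it doubles roughly every 10 years.

10 years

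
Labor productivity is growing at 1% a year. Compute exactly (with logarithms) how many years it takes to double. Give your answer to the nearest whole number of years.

70 years

t = ln(2) / ln(1 + 0.01) = 0.6931 / 0.009950 ≈ 69.66.
≈ 70 years.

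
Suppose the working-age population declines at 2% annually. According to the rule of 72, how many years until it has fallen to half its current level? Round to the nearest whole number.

about 36 years

The rule works in reverse for decay: 72/2 ≈ 36.00 years to halve.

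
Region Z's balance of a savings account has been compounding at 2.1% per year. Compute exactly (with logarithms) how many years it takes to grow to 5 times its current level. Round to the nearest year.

77 years

t = ln(5) / ln(1 + 0.021) = 1.6094 / 0.020783 ≈ 77.44.
≈ 77 years.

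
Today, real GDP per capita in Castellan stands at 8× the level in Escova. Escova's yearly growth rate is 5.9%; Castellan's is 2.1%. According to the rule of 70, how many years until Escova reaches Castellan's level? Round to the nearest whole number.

around 55 years

What matters is the difference: 3.8 pp.
Rule of 70 on the gap: the ratio halves every 70/3.8 ≈ 18.42 years.
An 8× gap closes after 3 halvings: 3 × 18.42 ≈ 55 years.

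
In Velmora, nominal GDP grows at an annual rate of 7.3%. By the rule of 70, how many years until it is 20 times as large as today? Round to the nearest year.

around 41 years

At 7.3% it doubles every 70/7.3 ≈ 9.59 years.
Reaching 20× takes log₂(20) ≈ 4.32 doublings.
4.32 × 9.59 ≈ 41 years.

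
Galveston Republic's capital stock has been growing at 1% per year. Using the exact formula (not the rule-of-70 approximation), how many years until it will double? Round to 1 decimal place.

69.7 years

t = ln(2) / ln(1 + 0.01) = 0.6931 / 0.009950 ≈ 69.66.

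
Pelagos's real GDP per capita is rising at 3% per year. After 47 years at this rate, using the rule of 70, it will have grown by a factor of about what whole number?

At 3% one doubling takes ≈ 23.33 years; 47 years is 2 of them, so ×4.

around 4 times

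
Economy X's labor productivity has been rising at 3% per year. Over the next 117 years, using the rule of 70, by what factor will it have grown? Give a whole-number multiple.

Doubling time ≈ 70/3 = 23.33 years.
117/23.33 ≈ 5 doublings, so about 2^5 = 32×.

roughly 32 times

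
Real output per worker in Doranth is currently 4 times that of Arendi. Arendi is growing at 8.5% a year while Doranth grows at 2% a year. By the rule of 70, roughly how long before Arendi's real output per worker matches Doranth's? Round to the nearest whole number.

What matters is the difference: 6.5 pp.
Rule of 70 on the gap: the ratio halves every 70/6.5 ≈ 10.77 years.
A 4 times gap closes after 2 halvings: 2 × 10.77 ≈ 22 years.

≈ 22 years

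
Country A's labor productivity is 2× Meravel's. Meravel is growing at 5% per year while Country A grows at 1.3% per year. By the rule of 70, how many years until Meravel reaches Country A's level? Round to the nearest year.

Meravel gains on Country A at 5% − 1.3% = 3.7 points a year.
At that relative rate the gap halves every 70/3.7 ≈ 18.92 years.
A 2× gap closes after 1 halving: 1 × 18.92 ≈ 19 years.

approximately 19 years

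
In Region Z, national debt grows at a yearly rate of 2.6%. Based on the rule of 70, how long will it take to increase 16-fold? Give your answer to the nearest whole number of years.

108 years

At 2.6% it doubles every 70/2.6 ≈ 26.92 years.
16 = 2^4, so 4 doublings → 108 years.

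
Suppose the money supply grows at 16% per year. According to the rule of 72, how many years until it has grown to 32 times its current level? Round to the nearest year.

One doubling takes 72/16 = 4.50 years.
Getting to 32× needs 5 doublings: 5 × 4.50 ≈ 23 years.

about 23 years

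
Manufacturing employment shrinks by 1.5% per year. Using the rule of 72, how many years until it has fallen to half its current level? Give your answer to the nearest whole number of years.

around 48 years

The rule works in reverse for decay: 72/1.5 ≈ 48.00 years to halve.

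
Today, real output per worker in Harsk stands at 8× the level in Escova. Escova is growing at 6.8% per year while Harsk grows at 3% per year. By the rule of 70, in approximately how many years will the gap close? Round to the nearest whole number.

Escova gains on Harsk at 6.8% − 3% = 3.8 points a year.
At that relative rate the gap halves every 70/3.8 ≈ 18.42 years.
An 8× gap closes after 3 halvings: 3 × 18.42 ≈ 55 years.

about 55 years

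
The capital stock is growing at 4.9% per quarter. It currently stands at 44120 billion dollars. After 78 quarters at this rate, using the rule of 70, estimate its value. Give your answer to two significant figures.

roughly 1900000 billion dollars

It doubles every 70/4.9 ≈ 14.29 quarters, so 78 quarters is 5.46 doublings.
2^5.46 ≈ 44.02; 44120 × 44.02 ≈ 1900000 billion dollars.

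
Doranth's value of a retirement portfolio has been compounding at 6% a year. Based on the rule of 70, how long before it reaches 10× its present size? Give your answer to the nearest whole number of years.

39 years

Doubling time ≈ 70/6 = 11.67 years.
10× is log₂ 10 ≈ 3.32 doublings, so ≈ 3.32 × 11.67 = 39 years.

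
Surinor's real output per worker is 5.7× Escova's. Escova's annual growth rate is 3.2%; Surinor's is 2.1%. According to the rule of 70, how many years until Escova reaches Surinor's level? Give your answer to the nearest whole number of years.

about 160 years

The growth-rate gap is 3.2% − 2.1% = 1.1 percentage points.
So the ratio between them halves every 70/1.1 ≈ 63.64 years.
A 5.7× gap takes log₂(5.7) ≈ 2.51 halvings to close: 2.51 × 63.64 ≈ 160 years.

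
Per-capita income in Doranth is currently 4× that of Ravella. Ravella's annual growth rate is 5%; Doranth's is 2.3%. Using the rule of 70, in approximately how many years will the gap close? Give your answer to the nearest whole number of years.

52 years

The growth-rate gap is 5% − 2.3% = 2.7 percentage points.
So the ratio between them halves every 70/2.7 ≈ 25.93 years.
A 4× gap closes after 2 halvings: 2 × 25.93 ≈ 52 years.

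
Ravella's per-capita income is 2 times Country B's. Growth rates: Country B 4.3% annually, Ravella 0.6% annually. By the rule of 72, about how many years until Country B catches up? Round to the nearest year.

approximately 19 years

What matters is the difference: 3.7 pp.
Rule of 72 on the gap: the ratio halves every 72/3.7 ≈ 19.46 years.
A 2 times gap closes after 1 halving: 1 × 19.46 ≈ 19 years.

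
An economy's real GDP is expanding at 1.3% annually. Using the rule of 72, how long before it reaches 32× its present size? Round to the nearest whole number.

277 years

Doubling time ≈ 72/1.3 = 55.38 years.
32 = 2^5, so 5 doublings → 277 years.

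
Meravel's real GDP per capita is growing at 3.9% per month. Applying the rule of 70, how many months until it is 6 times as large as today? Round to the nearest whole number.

At 3.9% it doubles every 70/3.9 ≈ 17.95 months.
Reaching 6× takes log₂(6) ≈ 2.58 doublings.
2.58 × 17.95 ≈ 46 months.

46 months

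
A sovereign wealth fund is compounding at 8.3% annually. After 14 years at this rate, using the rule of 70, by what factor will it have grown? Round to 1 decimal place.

around 3.2 times

Doubling time ≈ 70/8.3 = 8.43 years.
14 years / 8.43 ≈ 1.66 doublings → factor 2^1.66 ≈ 3.2.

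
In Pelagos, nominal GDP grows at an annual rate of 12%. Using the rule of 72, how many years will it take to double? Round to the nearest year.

≈ 6 years

At 12%, doubling takes about 72/12 = 6.00 years.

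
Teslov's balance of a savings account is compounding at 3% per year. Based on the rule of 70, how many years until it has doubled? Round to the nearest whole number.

70/3 ≈ 23.33, so it doubles roughly every 23 years.

about 23 years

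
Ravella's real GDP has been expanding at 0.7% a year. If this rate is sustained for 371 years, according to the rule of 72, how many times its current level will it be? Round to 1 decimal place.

Doubling time ≈ 72/0.7 = 102.86 years.
371 years / 102.86 ≈ 3.61 doublings → factor 2^3.61 ≈ 12.2.

around 12.2 times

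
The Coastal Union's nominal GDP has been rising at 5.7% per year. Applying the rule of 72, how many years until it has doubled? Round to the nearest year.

about 13 years

72/5.7 ≈ 12.63, so it doubles roughly every 13 years.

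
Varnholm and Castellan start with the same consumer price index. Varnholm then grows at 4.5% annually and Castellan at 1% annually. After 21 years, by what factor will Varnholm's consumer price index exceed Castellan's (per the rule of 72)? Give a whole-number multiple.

about 2 times

Only the 3.5-point difference matters.
72/3.5 ≈ 20.57 years per doubling of the ratio; 21 years gives 1.02 doublings, so ≈ 2×.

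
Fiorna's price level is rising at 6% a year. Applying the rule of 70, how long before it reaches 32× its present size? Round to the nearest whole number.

At 6% it doubles every 70/6 ≈ 11.67 years.
32× is 5 doublings, so 5 × 11.67 ≈ 58 years.

≈ 58 years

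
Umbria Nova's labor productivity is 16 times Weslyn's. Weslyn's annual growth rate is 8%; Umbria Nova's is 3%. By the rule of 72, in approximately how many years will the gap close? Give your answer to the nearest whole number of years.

about 58 years

Weslyn gains on Umbria Nova at 8% − 3% = 5 points a year.
At that relative rate the gap halves every 72/5 ≈ 14.40 years.
A 16 times gap closes after 4 halvings: 4 × 14.40 ≈ 58 years.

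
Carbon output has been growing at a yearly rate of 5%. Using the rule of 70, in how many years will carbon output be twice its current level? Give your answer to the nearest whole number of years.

Doubling time ≈ 70 / 5 = 14.00 years.

roughly 14 years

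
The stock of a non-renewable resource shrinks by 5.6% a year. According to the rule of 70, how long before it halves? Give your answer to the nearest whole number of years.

Falling at 5.6%, it halves about every 70/5.6 = 12.50 years.

about 13 years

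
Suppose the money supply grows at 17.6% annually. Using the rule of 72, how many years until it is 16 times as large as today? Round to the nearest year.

approximately 16 years

One doubling takes 72/17.6 = 4.09 years.
16× is 4 doublings, so 4 × 4.09 ≈ 16 years.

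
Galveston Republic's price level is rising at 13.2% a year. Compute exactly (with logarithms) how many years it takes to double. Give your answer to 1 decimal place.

5.6 years

t = ln(2) / ln(1 + 0.132) = 0.6931 / 0.123986 ≈ 5.59.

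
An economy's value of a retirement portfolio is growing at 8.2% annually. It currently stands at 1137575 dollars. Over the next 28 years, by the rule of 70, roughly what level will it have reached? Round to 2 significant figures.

Doubling time ≈ 70/8.2 = 8.54 years.
28 years is 28/8.54 ≈ 3.28 doublings, a factor of 2^3.28 ≈ 9.71.
1137575 × 9.71 ≈ 11000000 dollars.

about 11000000 dollars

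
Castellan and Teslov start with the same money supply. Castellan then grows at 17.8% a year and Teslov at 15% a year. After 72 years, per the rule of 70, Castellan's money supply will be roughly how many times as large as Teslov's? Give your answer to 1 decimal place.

Castellan pulls ahead at 2.8 pp per year, so the ratio doubles every 70/2.8 ≈ 25.00 years.
In 72 years that's 2.88 doublings: 2^2.88 ≈ 7.4.

roughly 7.4 times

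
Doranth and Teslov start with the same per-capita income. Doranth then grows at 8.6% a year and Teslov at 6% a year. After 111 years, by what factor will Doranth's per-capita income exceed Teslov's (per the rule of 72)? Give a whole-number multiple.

Rate gap = 8.6% − 6% = 2.6 points.
The ratio doubles every 72/2.6 ≈ 27.69 years.
111/27.69 ≈ 4.01 doublings → ratio ≈ 2^4.01 ≈ 16.

approximately 16 times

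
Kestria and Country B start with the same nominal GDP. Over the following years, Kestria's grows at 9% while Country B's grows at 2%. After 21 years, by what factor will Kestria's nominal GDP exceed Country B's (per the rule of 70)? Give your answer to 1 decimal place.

Rate gap = 9% − 2% = 7 points.
The ratio doubles every 70/7 ≈ 10.00 years.
21/10.00 ≈ 2.10 doublings → ratio ≈ 2^2.10 ≈ 4.3.

4.3 times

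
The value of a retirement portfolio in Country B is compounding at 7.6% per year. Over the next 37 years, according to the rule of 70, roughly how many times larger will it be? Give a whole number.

Doubling time ≈ 70/7.6 = 9.21 years.
37/9.21 ≈ 4 doublings, so about 2^4 = 16×.

16 times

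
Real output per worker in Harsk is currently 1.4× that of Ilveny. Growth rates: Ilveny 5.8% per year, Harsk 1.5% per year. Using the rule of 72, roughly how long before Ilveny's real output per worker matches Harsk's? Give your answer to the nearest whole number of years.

Ilveny gains on Harsk at 5.8% − 1.5% = 4.3 points a year.
At that relative rate the gap halves every 72/4.3 ≈ 16.74 years.
A 1.4× gap takes log₂(1.4) ≈ 0.49 halvings to close: 0.49 × 16.74 ≈ 8 years.

about 8 years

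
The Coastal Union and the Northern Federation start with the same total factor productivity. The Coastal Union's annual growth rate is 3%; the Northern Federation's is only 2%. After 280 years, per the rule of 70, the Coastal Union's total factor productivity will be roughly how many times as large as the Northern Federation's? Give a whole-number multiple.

the Coastal Union pulls ahead at 1 pp per year, so the ratio doubles every 70/1 ≈ 70.00 years.
In 280 years that's 4.00 doublings: 2^4.00 ≈ 16.

16 times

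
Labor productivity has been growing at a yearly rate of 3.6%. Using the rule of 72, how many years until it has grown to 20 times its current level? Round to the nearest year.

One doubling takes 72/3.6 = 20.00 years.
Reaching 20× takes log₂(20) ≈ 4.32 doublings.
4.32 × 20.00 ≈ 86 years.

86 years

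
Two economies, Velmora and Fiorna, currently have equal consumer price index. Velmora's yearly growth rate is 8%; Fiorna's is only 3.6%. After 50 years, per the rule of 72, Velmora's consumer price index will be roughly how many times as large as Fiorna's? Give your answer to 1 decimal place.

Velmora pulls ahead at 4.4 pp per year, so the ratio doubles every 72/4.4 ≈ 16.36 years.
In 50 years that's 3.06 doublings: 2^3.06 ≈ 8.3.

around 8.3 times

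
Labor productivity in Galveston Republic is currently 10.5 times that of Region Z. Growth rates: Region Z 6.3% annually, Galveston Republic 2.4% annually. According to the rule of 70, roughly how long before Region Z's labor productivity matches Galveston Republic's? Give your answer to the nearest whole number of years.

61 years

Region Z gains on Galveston Republic at 6.3% − 2.4% = 3.9 points a year.
At that relative rate the gap halves every 70/3.9 ≈ 17.95 years.
A 10.5 times gap takes log₂(10.5) ≈ 3.39 halvings to close: 3.39 × 17.95 ≈ 61 years.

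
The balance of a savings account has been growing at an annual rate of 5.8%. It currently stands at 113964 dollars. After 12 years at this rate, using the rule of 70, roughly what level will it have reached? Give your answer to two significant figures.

≈ 230000 dollars

Doubling time ≈ 70/5.8 = 12.07 years.
12 years is 12/12.07 ≈ 0.99 doublings, a factor of 2^0.99 ≈ 1.99.
113964 × 1.99 ≈ 230000 dollars.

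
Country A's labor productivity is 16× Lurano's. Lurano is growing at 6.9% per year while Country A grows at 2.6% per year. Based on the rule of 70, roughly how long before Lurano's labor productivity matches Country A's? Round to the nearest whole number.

What matters is the difference: 4.3 pp.
Rule of 70 on the gap: the ratio halves every 70/4.3 ≈ 16.28 years.
A 16× gap closes after 4 halvings: 4 × 16.28 ≈ 65 years.

≈ 65 years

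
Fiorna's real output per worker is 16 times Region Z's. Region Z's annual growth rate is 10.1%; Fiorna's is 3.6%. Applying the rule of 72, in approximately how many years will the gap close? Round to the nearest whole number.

roughly 44 years

Region Z gains on Fiorna at 10.1% − 3.6% = 6.5 points a year.
At that relative rate the gap halves every 72/6.5 ≈ 11.08 years.
A 16 times gap closes after 4 halvings: 4 × 11.08 ≈ 44 years.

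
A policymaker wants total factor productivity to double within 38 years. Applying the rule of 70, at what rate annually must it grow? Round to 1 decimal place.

around 1.8%

70 / 38 ≈ 1.84, so about 1.8% annually.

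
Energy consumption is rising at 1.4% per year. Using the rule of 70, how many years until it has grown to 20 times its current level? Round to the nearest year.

about 216 years

One doubling takes 70/1.4 = 50.00 years.
Reaching 20× takes log₂(20) ≈ 4.32 doublings.
4.32 × 50.00 ≈ 216 years.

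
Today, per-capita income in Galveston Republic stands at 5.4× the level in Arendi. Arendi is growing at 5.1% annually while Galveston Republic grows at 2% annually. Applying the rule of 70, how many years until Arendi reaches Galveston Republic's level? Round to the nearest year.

Arendi gains on Galveston Republic at 5.1% − 2% = 3.1 points a year.
At that relative rate the gap halves every 70/3.1 ≈ 22.58 years.
A 5.4× gap takes log₂(5.4) ≈ 2.43 halvings to close: 2.43 × 22.58 ≈ 55 years.

about 55 years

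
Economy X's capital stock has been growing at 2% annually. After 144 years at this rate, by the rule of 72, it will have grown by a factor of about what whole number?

≈ 16 times

72/2 ≈ 36.00 years per doubling.
144 years fits 4 doublings: 2^4 = 16.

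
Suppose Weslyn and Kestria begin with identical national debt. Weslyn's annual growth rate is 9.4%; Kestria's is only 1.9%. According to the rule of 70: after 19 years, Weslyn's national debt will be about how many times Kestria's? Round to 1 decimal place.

Rate gap = 9.4% − 1.9% = 7.5 points.
The ratio doubles every 70/7.5 ≈ 9.33 years.
19/9.33 ≈ 2.04 doublings → ratio ≈ 2^2.04 ≈ 4.1.

around 4.1 times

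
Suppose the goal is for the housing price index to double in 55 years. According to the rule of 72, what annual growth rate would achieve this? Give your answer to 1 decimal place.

72 / 55 ≈ 1.31, so about 1.3% a year.

about 1.3%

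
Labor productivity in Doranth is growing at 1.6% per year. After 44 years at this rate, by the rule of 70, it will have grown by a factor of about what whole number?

about 2 times

At 1.6% one doubling takes ≈ 43.75 years; 44 years is 1 of them, so ×2.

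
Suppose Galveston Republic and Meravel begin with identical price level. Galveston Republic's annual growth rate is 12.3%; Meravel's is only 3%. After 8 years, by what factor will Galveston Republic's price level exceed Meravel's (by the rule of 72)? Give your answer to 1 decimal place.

≈ 2.0 times

Only the 9.3-point difference matters.
72/9.3 ≈ 7.74 years per doubling of the ratio; 8 years gives 1.03 doublings, so ≈ 2.0×.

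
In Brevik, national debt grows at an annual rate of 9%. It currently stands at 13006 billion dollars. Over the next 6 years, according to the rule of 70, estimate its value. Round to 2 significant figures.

around 22000 billion dollars

It doubles every 70/9 ≈ 7.78 years, so 6 years is 0.77 doublings.
2^0.77 ≈ 1.71; 13006 × 1.71 ≈ 22000 billion dollars.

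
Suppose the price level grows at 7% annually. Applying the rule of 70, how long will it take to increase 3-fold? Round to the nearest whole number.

At 7% it doubles every 70/7 ≈ 10.00 years.
Reaching 3× takes log₂(3) ≈ 1.58 doublings.
1.58 × 10.00 ≈ 16 years.

≈ 16 years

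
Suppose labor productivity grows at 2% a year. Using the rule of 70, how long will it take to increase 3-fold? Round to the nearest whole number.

One doubling takes 70/2 = 35.00 years.
3× is log₂ 3 ≈ 1.58 doublings, so ≈ 1.58 × 35.00 = 55 years.

about 55 years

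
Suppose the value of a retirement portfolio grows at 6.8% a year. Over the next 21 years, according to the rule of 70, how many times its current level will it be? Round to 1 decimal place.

approximately 4.1 times

Doubles every ≈ 10.29 years (70/6.8).
21 years is 2.04 doublings; 2^2.04 ≈ 4.1×.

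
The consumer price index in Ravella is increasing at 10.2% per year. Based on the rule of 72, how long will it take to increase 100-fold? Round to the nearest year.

One doubling takes 72/10.2 = 7.06 years.
100× is log₂ 100 ≈ 6.64 doublings, so ≈ 6.64 × 7.06 = 47 years.

about 47 years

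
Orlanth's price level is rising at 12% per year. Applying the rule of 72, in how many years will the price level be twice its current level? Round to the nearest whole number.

6 years

72/12 ≈ 6.00, so it doubles roughly every 6 years.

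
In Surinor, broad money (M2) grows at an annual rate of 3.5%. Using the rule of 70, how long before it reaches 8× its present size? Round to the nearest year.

approximately 60 years

At 3.5% it doubles every 70/3.5 ≈ 20.00 years.
8 = 2^3, so 3 doublings → 60 years.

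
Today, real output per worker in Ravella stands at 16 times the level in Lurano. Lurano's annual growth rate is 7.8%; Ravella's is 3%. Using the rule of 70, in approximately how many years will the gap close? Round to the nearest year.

The growth-rate gap is 7.8% − 3% = 4.8 percentage points.
So the ratio between them halves every 70/4.8 ≈ 14.58 years.
A 16 times gap closes after 4 halvings: 4 × 14.58 ≈ 58 years.

58 years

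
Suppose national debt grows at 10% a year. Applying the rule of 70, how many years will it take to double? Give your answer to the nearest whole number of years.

around 7 years

Doubling time ≈ 70 / 10 = 7.00 years.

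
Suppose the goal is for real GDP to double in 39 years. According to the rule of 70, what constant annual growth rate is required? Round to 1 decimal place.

70 / 39 ≈ 1.79, so about 1.8% annually.

approximately 1.8%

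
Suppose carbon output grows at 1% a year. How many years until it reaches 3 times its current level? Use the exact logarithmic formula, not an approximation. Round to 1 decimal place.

110.4 years

t = ln(3) / ln(1 + 0.01) = 1.0986 / 0.009950 ≈ 110.41.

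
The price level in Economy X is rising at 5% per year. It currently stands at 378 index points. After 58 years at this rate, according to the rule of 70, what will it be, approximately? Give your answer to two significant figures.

It doubles every 70/5 ≈ 14.00 years, so 58 years is 4.14 doublings.
2^4.14 ≈ 17.63; 378 × 17.63 ≈ 6700 index points.

≈ 6700 index points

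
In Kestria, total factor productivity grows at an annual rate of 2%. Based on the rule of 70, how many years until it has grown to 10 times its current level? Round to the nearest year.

At 2% it doubles every 70/2 ≈ 35.00 years.
10× is log₂ 10 ≈ 3.32 doublings, so ≈ 3.32 × 35.00 = 116 years.

about 116 years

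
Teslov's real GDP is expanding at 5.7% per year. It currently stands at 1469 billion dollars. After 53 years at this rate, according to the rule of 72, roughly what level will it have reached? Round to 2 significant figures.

Doubling time ≈ 72/5.7 = 12.63 years.
53 years is 53/12.63 ≈ 4.20 doublings, a factor of 2^4.20 ≈ 18.38.
1469 × 18.38 ≈ 27000 billion dollars.

roughly 27000 billion dollars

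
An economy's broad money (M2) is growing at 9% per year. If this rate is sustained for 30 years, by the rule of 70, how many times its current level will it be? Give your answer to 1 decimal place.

Doubling time ≈ 70/9 = 7.78 years.
30 years / 7.78 ≈ 3.86 doublings → factor 2^3.86 ≈ 14.5.

≈ 14.5 times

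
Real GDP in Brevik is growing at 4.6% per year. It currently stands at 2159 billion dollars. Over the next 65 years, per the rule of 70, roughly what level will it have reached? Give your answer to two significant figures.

It doubles every 70/4.6 ≈ 15.22 years, so 65 years is 4.27 doublings.
2^4.27 ≈ 19.29; 2159 × 19.29 ≈ 42000 billion dollars.

42000 billion dollars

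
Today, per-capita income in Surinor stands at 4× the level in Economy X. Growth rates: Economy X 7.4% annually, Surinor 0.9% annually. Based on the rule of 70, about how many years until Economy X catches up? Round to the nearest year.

What matters is the difference: 6.5 pp.
Rule of 70 on the gap: the ratio halves every 70/6.5 ≈ 10.77 years.
A 4× gap closes after 2 halvings: 2 × 10.77 ≈ 22 years.

22 years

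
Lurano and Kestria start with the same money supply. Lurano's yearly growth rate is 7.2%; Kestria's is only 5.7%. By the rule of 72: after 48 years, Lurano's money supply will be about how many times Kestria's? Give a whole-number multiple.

Only the 1.5-point difference matters.
72/1.5 ≈ 48.00 years per doubling of the ratio; 48 years gives 1.00 doublings, so ≈ 2×.

2 times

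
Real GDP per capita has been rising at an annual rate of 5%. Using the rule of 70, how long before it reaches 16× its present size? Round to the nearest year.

Doubling time ≈ 70/5 = 14.00 years.
Getting to 16× needs 4 doublings: 4 × 14.00 ≈ 56 years.

approximately 56 years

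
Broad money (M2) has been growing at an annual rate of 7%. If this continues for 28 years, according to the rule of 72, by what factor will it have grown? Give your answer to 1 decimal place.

≈ 6.6 times

Doubling time ≈ 72/7 = 10.29 years.
28 years / 10.29 ≈ 2.72 doublings → factor 2^2.72 ≈ 6.6.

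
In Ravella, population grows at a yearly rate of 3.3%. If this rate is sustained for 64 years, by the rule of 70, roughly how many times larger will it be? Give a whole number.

70/3.3 ≈ 21.21 years per doubling.
64 years fits 3 doublings: 2^3 = 8.

≈ 8 times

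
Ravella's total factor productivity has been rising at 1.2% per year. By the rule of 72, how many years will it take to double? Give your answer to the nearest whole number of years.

Doubling time ≈ 72 / 1.2 = 60.00 years.

≈ 60 years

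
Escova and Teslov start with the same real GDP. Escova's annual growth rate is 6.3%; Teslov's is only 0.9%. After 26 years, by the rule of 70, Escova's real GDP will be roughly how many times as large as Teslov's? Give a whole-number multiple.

4 times

Rate gap = 6.3% − 0.9% = 5.4 points.
The ratio doubles every 70/5.4 ≈ 12.96 years.
26/12.96 ≈ 2.01 doublings → ratio ≈ 2^2.01 ≈ 4.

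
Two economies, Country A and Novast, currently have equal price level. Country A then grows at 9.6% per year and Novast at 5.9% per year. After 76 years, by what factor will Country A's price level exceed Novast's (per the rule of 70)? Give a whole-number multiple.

Rate gap = 9.6% − 5.9% = 3.7 points.
The ratio doubles every 70/3.7 ≈ 18.92 years.
76/18.92 ≈ 4.02 doublings → ratio ≈ 2^4.02 ≈ 16.

approximately 16 times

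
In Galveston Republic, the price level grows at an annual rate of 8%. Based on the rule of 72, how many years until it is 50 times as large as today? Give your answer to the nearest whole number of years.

Doubling time ≈ 72/8 = 9.00 years.
50× is log₂ 50 ≈ 5.64 doublings, so ≈ 5.64 × 9.00 = 51 years.

around 51 years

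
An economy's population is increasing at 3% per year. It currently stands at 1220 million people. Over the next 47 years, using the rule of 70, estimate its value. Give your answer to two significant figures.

roughly 4900 million people

Doubling time ≈ 70/3 = 23.33 years.
47 years is 47/23.33 ≈ 2.01 doublings, a factor of 2^2.01 ≈ 4.03.
1220 × 4.03 ≈ 4900 million people.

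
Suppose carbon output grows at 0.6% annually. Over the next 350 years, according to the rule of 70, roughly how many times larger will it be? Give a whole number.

8 times

At 0.6% one doubling takes ≈ 116.67 years; 350 years is 3 of them, so ×8.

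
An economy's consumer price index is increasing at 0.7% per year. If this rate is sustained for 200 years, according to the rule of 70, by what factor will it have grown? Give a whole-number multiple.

around 4 times

Doubling time ≈ 70/0.7 = 100.00 years.
200/100.00 ≈ 2 doublings, so about 2^2 = 4×.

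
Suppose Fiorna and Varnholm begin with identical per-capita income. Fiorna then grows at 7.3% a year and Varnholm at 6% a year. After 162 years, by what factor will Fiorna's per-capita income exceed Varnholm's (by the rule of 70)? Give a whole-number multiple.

Only the 1.3-point difference matters.
70/1.3 ≈ 53.85 years per doubling of the ratio; 162 years gives 3.01 doublings, so ≈ 8×.

≈ 8 times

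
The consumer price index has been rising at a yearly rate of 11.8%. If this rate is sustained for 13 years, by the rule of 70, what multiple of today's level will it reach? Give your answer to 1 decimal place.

roughly 4.6 times

Doubles every ≈ 5.93 years (70/11.8).
13 years is 2.19 doublings; 2^2.19 ≈ 4.6×.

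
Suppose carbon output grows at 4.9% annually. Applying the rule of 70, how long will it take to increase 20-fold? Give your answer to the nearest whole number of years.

At 4.9% it doubles every 70/4.9 ≈ 14.29 years.
Reaching 20× takes log₂(20) ≈ 4.32 doublings.
4.32 × 14.29 ≈ 62 years.

around 62 years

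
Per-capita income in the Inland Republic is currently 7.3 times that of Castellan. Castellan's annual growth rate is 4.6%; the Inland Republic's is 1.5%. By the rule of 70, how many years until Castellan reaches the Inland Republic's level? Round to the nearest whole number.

roughly 65 years

The growth-rate gap is 4.6% − 1.5% = 3.1 percentage points.
So the ratio between them halves every 70/3.1 ≈ 22.58 years.
A 7.3 times gap takes log₂(7.3) ≈ 2.87 halvings to close: 2.87 × 22.58 ≈ 65 years.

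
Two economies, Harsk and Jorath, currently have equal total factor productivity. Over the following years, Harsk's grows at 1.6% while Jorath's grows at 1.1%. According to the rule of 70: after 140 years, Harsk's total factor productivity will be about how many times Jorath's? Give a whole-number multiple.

approximately 2 times

Rate gap = 1.6% − 1.1% = 0.5 points.
The ratio doubles every 70/0.5 ≈ 140.00 years.
140/140.00 ≈ 1.00 doublings → ratio ≈ 2^1.00 ≈ 2.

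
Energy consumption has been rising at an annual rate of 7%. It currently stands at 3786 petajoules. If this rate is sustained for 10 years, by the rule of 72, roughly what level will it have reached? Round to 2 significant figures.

about 7400 petajoules

Doubling time ≈ 72/7 = 10.29 years.
10 years is 10/10.29 ≈ 0.97 doublings, a factor of 2^0.97 ≈ 1.96.
3786 × 1.96 ≈ 7400 petajoules.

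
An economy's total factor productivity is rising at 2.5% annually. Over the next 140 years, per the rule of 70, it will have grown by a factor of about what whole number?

roughly 32 times

Doubling time ≈ 70/2.5 = 28.00 years.
140/28.00 ≈ 5 doublings, so about 2^5 = 32×.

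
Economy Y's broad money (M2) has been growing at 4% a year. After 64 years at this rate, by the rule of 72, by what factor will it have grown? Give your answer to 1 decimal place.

Doubling time ≈ 72/4 = 18.00 years.
64 years / 18.00 ≈ 3.56 doublings → factor 2^3.56 ≈ 11.8.

approximately 11.8 times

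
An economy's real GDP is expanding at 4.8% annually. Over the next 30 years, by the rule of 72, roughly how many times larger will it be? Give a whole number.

Doubling time ≈ 72/4.8 = 15.00 years.
30/15.00 ≈ 2 doublings, so about 2^2 = 4×.

roughly 4 times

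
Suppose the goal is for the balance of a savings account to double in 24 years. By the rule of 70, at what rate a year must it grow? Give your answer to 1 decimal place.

2.9% a year

70 / 24 ≈ 2.92, so about 2.9% a year.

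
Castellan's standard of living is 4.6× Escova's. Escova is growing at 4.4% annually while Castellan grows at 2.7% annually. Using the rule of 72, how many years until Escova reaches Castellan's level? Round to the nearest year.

about 93 years

Escova gains on Castellan at 4.4% − 2.7% = 1.7 points a year.
At that relative rate the gap halves every 72/1.7 ≈ 42.35 years.
A 4.6× gap takes log₂(4.6) ≈ 2.20 halvings to close: 2.20 × 42.35 ≈ 93 years.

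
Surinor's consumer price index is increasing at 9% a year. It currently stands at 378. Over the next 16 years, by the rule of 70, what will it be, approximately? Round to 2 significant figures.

Doubling time ≈ 70/9 = 7.78 years.
16 years is 16/7.78 ≈ 2.06 doublings, a factor of 2^2.06 ≈ 4.17.
378 × 4.17 ≈ 1600.

≈ 1600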